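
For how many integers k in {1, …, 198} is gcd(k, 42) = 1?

Prime factors of 42: 2, 3, 7. Count integers ≤ 198 divisible by none of them.
By inclusion–exclusion: 198 − ⌊198/2⌋ − ⌊198/3⌋ − ⌊198/7⌋ + ⌊198/6⌋ + ⌊198/14⌋ + ⌊198/21⌋ − ⌊198/42⌋ = 57.

57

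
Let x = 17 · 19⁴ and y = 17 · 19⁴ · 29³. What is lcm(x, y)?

54032780773

max exponent per prime: 17 · 19⁴ · 29³ = 54032780773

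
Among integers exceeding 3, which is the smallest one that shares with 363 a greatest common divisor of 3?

6

Multiples of 3 above 3: 3·2, 3·3, … . Need the cofactor coprime to 363/3 = 121.
Checking s = 2, 3, … the first with gcd(s, 121) = 1 is s = 2, giving 6.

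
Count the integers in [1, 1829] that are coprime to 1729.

1371

Prime factors of 1729: 7, 13, 19. Count integers ≤ 1829 divisible by none of them.
By inclusion–exclusion: 1829 − ⌊1829/7⌋ − ⌊1829/13⌋ − ⌊1829/19⌋ + ⌊1829/91⌋ + ⌊1829/133⌋ + ⌊1829/247⌋ − ⌊1829/1729⌋ = 1371.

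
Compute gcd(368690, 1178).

2

368690 = 2 · 5 · 7 · 23 · 229
1178 = 2 · 19 · 31
Common: 2 = 2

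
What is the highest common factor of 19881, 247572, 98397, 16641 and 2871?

gcd(19881, 247572): 247572 = 12·19881 + 9000; 19881 = 2·9000 + 1881; 9000 = 4·1881 + 1476; 1881 = 1·1476 + 405; 1476 = 3·405 + 261; 405 = 1·261 + 144; 261 = 1·144 + 117; 144 = 1·117 + 27; 117 = 4·27 + 9; 27 = 3·9 + 0 → 9
gcd(9, 98397): 98397 = 10933·9 + 0 → 9
gcd(9, 16641): 16641 = 1849·9 + 0 → 9
gcd(9, 2871): 2871 = 319·9 + 0 → 9

9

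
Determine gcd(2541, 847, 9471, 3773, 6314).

77

gcd(2541, 847): 2541 = 3·847 + 0 → 847
gcd(847, 9471): 9471 = 11·847 + 154; 847 = 5·154 + 77; 154 = 2·77 + 0 → 77
gcd(77, 3773): 3773 = 49·77 + 0 → 77
gcd(77, 6314): 6314 = 82·77 + 0 → 77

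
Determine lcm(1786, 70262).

1786 = 2 · 19 · 47; 70262 = 2 · 19 · 43²
max exponents: 2 · 19 · 43² · 47 = 3302314

3302314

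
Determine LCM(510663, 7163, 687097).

240072378897

510663 = 3 · 17² · 19 · 31; 7163 = 13 · 19 · 29; 687097 = 19 · 29² · 43
lcm takes max exponent of each prime: 3 · 13 · 17² · 19 · 29² · 31 · 43 = 240072378897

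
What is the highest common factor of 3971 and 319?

3971 = 11 · 19²
319 = 11 · 29
Common: 11 = 11

11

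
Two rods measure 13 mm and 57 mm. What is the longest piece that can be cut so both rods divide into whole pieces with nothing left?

1

13 = 13
57 = 3 · 19
Common: 1 = 1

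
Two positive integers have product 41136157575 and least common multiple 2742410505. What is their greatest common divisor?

From gcd × lcm = ab: gcd = 41136157575 / 2742410505 = 15.

15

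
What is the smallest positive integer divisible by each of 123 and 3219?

123 = 3 · 41; 3219 = 3 · 29 · 37
max exponents: 3 · 29 · 37 · 41 = 131979

131979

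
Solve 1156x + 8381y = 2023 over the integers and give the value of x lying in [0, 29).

9

gcd(1156, 8381) = 289 (Euclid: 8381 = 7·1156 + 289; 1156 = 4·289 + 0), and 289 | 2023.
Extended Euclid: 1156·(-7) + 8381·(1) = 289. Scale by 7: x₀ = -49.
General solution x = x₀ + 29t; reducing mod 29 gives x = 9 (and y = -1).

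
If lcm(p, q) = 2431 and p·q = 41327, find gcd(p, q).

gcd·lcm = product, so gcd = 41327/2431 = 17.

17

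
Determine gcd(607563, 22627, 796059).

gcd(607563, 22627): 607563 = 26·22627 + 19261; 22627 = 1·19261 + 3366; 19261 = 5·3366 + 2431; 3366 = 1·2431 + 935; 2431 = 2·935 + 561; 935 = 1·561 + 374; 561 = 1·374 + 187; 374 = 2·187 + 0 → 187
gcd(187, 796059): 796059 = 4257·187 + 0 → 187

187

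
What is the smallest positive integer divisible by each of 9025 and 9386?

234650

9025 = 5² · 19²; 9386 = 2 · 13 · 19²
max exponents: 2 · 5² · 13 · 19² = 234650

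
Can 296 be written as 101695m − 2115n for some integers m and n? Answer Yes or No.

No

gcd(101695, 2115): 101695 = 48·2115 + 175; 2115 = 12·175 + 15; 175 = 11·15 + 10; 15 = 1·10 + 5; 10 = 2·5 + 0 → 5
5 does not divide 296, so a solution does not exist.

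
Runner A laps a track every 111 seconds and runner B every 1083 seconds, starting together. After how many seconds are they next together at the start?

111 = 3 · 37; 1083 = 3 · 19²
max exponents: 3 · 19² · 37 = 40071

40071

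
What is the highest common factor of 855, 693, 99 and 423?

gcd(855, 693): 855 = 1·693 + 162; 693 = 4·162 + 45; 162 = 3·45 + 27; 45 = 1·27 + 18; 27 = 1·18 + 9; 18 = 2·9 + 0 → 9
gcd(9, 99): 99 = 11·9 + 0 → 9
gcd(9, 423): 423 = 47·9 + 0 → 9

9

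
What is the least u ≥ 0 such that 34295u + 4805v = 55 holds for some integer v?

881

Euclid: 34295 = 7·4805 + 660; 4805 = 7·660 + 185; 660 = 3·185 + 105; 185 = 1·105 + 80; 105 = 1·80 + 25; 80 = 3·25 + 5; 25 = 5·5 + 0 → gcd = 5; 55 = 5·11.
Back-substitution yields 34295·(-182) + 4805·(1299) = 5, so one solution is u = -182·11 = -2002, v = 1299·11 = 14289.
Solutions in u differ by 4805/5 = 961; the one in [0, 961) is -2002 mod 961 = 881.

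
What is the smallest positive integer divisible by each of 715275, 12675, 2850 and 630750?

715275 = 3² · 5² · 11 · 17²; 12675 = 3 · 5² · 13²; 2850 = 2 · 3 · 5² · 19; 630750 = 2 · 3 · 5³ · 29²
lcm takes max exponent of each prime: 2 · 3² · 5³ · 11 · 13² · 17² · 19 · 29² = 19315650890250

19315650890250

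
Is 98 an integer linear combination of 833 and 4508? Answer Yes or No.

Yes

gcd(833, 4508): 4508 = 5·833 + 343; 833 = 2·343 + 147; 343 = 2·147 + 49; 147 = 3·49 + 0 → 49
49 divides 98, so a solution exists.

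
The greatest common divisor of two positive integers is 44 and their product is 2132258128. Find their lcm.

gcd·lcm = product, so lcm = 2132258128/44 = 48460412.

48460412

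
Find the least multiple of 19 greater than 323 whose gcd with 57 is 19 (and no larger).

gcd(t, 57) = 19 forces 19 | t; write t = 19s. Then gcd(19s, 19·3) = 19·gcd(s, 3), so need gcd(s, 3) = 1.
19s > 323 gives s ≥ 18. The least s ≥ 18 coprime to 3 is 19, so t = 19·19 = 361.

361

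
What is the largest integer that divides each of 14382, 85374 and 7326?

18

gcd(14382, 85374): 85374 = 5·14382 + 13464; 14382 = 1·13464 + 918; 13464 = 14·918 + 612; 918 = 1·612 + 306; 612 = 2·306 + 0 → 306
gcd(306, 7326): 7326 = 23·306 + 288; 306 = 1·288 + 18; 288 = 16·18 + 0 → 18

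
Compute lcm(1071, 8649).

1071 = 3² · 7 · 17; 8649 = 3² · 31²
max exponents: 3² · 7 · 17 · 31² = 1029231

1029231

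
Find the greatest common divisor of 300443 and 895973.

300443 = 11² · 13 · 191
895973 = 13 · 41³
Common: 13 = 13

13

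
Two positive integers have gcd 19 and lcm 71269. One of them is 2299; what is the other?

589

a·b = gcd·lcm = 19·71269 = 1354111, so b = 1354111/2299 = 589.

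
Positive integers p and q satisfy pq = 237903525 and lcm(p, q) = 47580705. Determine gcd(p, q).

5

From gcd × lcm = pq: gcd = 237903525 / 47580705 = 5.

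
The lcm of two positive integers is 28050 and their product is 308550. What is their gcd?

From gcd × lcm = ab: gcd = 308550 / 28050 = 11.

11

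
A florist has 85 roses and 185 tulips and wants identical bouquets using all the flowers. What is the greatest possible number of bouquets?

Euclid: 185 = 2·85 + 15; 85 = 5·15 + 10; 15 = 1·10 + 5; 10 = 2·5 + 0. Last nonzero remainder: 5.

5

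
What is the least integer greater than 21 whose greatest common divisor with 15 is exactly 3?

24

Multiples of 3 above 21: 3·8, 3·9, … . Need the cofactor coprime to 15/3 = 5.
Checking s = 8, 9, … the first with gcd(s, 5) = 1 is s = 8, giving 24.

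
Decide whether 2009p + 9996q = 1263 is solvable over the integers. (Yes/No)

gcd(2009, 9996): 9996 = 4·2009 + 1960; 2009 = 1·1960 + 49; 1960 = 40·49 + 0 → 49
49 does not divide 1263, so a solution does not exist.

No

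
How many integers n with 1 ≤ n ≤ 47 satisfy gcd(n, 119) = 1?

119 = 7·17. Inclusion–exclusion on these primes:
47 − ⌊47/7⌋ − ⌊47/17⌋ + ⌊47/119⌋ = 39

39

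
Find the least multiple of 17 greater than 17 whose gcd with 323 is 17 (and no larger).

gcd(a, 323) = 17 forces 17 | a; write a = 17s. Then gcd(17s, 17·19) = 17·gcd(s, 19), so need gcd(s, 19) = 1.
17s > 17 gives s ≥ 2. The least s ≥ 2 coprime to 19 is 2, so a = 17·2 = 34.

34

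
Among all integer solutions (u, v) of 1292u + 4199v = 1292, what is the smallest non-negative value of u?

1

gcd(1292, 4199) = 323 (Euclid: 4199 = 3·1292 + 323; 1292 = 4·323 + 0), and 323 | 1292.
Extended Euclid: 1292·(-3) + 4199·(1) = 323. Scale by 4: u₀ = -12.
General solution u = u₀ + 13t; reducing mod 13 gives u = 1 (and v = 0).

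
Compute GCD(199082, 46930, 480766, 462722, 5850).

199082 = 2 · 13² · 19 · 31; 46930 = 2 · 5 · 13 · 19²; 480766 = 2 · 11 · 13 · 41²; 462722 = 2 · 13² · 37²; 5850 = 2 · 3² · 5² · 13
gcd takes min exponent of each prime: 2 · 13 = 26

26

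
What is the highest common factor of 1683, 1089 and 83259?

gcd(1683, 1089): 1683 = 1·1089 + 594; 1089 = 1·594 + 495; 594 = 1·495 + 99; 495 = 5·99 + 0 → 99
gcd(99, 83259): 83259 = 841·99 + 0 → 99

99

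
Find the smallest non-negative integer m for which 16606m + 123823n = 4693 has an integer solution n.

Euclid: 123823 = 7·16606 + 7581; 16606 = 2·7581 + 1444; 7581 = 5·1444 + 361; 1444 = 4·361 + 0 → gcd = 361; 4693 = 361·13.
Back-substitution yields 16606·(-82) + 123823·(11) = 361, so one solution is m = -82·13 = -1066, n = 11·13 = 143.
Solutions in m differ by 123823/361 = 343; the one in [0, 343) is -1066 mod 343 = 306.

306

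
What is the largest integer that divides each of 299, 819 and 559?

gcd(299, 819): 819 = 2·299 + 221; 299 = 1·221 + 78; 221 = 2·78 + 65; 78 = 1·65 + 13; 65 = 5·13 + 0 → 13
gcd(13, 559): 559 = 43·13 + 0 → 13

13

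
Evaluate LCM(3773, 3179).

3773 = 7³ · 11; 3179 = 11 · 17²
max exponents: 7³ · 11 · 17² = 1090397

1090397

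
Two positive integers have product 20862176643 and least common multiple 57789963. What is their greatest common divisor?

361

From gcd × lcm = ab: gcd = 20862176643 / 57789963 = 361.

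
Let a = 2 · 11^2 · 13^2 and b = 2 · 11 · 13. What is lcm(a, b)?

40898

max exponent per prime: 2 · 11^2 · 13^2 = 40898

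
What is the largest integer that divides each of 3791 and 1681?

1

3791 = 17 · 223
1681 = 41²
Common: 1 = 1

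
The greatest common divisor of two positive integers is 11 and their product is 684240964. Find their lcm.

62203724

For any two positive integers, gcd × lcm equals their product. Hence lcm = 684240964 / 11 = 62203724.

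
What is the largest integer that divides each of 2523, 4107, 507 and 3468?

3

2523 = 3 · 29²; 4107 = 3 · 37²; 507 = 3 · 13²; 3468 = 2² · 3 · 17²
gcd takes min exponent of each prime: 3 = 3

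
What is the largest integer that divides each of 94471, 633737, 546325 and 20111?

13

gcd(94471, 633737): 633737 = 6·94471 + 66911; 94471 = 1·66911 + 27560; 66911 = 2·27560 + 11791; 27560 = 2·11791 + 3978; 11791 = 2·3978 + 3835; 3978 = 1·3835 + 143; 3835 = 26·143 + 117; 143 = 1·117 + 26; 117 = 4·26 + 13; 26 = 2·13 + 0 → 13
gcd(13, 546325): 546325 = 42025·13 + 0 → 13
gcd(13, 20111): 20111 = 1547·13 + 0 → 13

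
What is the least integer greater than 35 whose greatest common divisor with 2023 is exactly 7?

42

2023 = 7·289. Any x with gcd(x, 2023) = 7 is a multiple of 7, say 7s, with s coprime to 289.
Need s > 35/7, so s ≥ 6. First s ≥ 6 with gcd(s, 289) = 1 is s = 6. Thus x = 7·6 = 42.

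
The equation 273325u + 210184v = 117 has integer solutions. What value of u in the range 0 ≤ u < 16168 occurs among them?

11025

Euclid: 273325 = 1·210184 + 63141; 210184 = 3·63141 + 20761; 63141 = 3·20761 + 858; 20761 = 24·858 + 169; 858 = 5·169 + 13; 169 = 13·13 + 0 → gcd = 13; 117 = 13·9.
Back-substitution yields 273325·(1225) + 210184·(-1593) = 13, so one solution is u = 1225·9 = 11025, v = -1593·9 = -14337.
Solutions in u differ by 210184/13 = 16168; the one in [0, 16168) is 11025 mod 16168 = 11025.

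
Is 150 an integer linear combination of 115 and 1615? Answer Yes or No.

By Bézout, 115p + 1615q = 150 has integer solutions iff gcd(115, 1615) | 150.
Euclid: 1615 = 14·115 + 5; 115 = 23·5 + 0. gcd = 5; 150 mod 5 = 0. Yes.

Yes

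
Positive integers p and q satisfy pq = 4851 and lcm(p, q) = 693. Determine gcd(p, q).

gcd·lcm = product, so gcd = 4851/693 = 7.

7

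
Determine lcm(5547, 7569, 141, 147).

lcm(5547, 7569) = 5547·7569/gcd = 41985243/3 = 13995081
lcm(13995081, 141) = 13995081·141/gcd = 1973306421/3 = 657768807
lcm(657768807, 147) = 657768807·147/gcd = 96692014629/3 = 32230671543

32230671543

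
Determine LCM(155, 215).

gcd first: 215 = 1·155 + 60; 155 = 2·60 + 35; 60 = 1·35 + 25; 35 = 1·25 + 10; 25 = 2·10 + 5; 10 = 2·5 + 0 → gcd = 5
lcm = 155·215/gcd = 33325/5 = 6665

6665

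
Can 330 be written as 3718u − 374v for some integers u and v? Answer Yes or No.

gcd(3718, 374): 3718 = 9·374 + 352; 374 = 1·352 + 22; 352 = 16·22 + 0 → 22
22 divides 330, so a solution exists.

Yes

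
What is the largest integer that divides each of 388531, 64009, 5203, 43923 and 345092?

gcd(388531, 64009): 388531 = 6·64009 + 4477; 64009 = 14·4477 + 1331; 4477 = 3·1331 + 484; 1331 = 2·484 + 363; 484 = 1·363 + 121; 363 = 3·121 + 0 → 121
gcd(121, 5203): 5203 = 43·121 + 0 → 121
gcd(121, 43923): 43923 = 363·121 + 0 → 121
gcd(121, 345092): 345092 = 2852·121 + 0 → 121

121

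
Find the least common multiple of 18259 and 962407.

gcd first: 962407 = 52·18259 + 12939; 18259 = 1·12939 + 5320; 12939 = 2·5320 + 2299; 5320 = 2·2299 + 722; 2299 = 3·722 + 133; 722 = 5·133 + 57; 133 = 2·57 + 19; 57 = 3·19 + 0 → gcd = 19
lcm = 18259·962407/gcd = 17572589413/19 = 924873127

924873127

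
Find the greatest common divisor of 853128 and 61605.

9

853128 = 2³ · 3² · 17² · 41
61605 = 3² · 5 · 37²
Common: 3² = 9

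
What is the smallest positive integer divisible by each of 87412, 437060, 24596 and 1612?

6408610780

87412 = 2² · 13 · 41²; 437060 = 2² · 5 · 13 · 41²; 24596 = 2² · 11 · 13 · 43; 1612 = 2² · 13 · 31
lcm takes max exponent of each prime: 2² · 5 · 11 · 13 · 31 · 41² · 43 = 6408610780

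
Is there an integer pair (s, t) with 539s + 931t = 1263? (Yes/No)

By Bézout, 539s + 931t = 1263 has integer solutions iff gcd(539, 931) | 1263.
Euclid: 931 = 1·539 + 392; 539 = 1·392 + 147; 392 = 2·147 + 98; 147 = 1·98 + 49; 98 = 2·49 + 0. gcd = 49; 1263 mod 49 = 38. No.

No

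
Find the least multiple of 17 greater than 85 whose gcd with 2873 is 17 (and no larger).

102

2873 = 17·169. Any m with gcd(m, 2873) = 17 is a multiple of 17, say 17s, with s coprime to 169.
Need s > 85/17, so s ≥ 6. First s ≥ 6 with gcd(s, 169) = 1 is s = 6. Thus m = 17·6 = 102.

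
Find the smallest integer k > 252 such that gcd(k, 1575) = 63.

1575 = 63·25. Any k with gcd(k, 1575) = 63 is a multiple of 63, say 63s, with s coprime to 25.
Need s > 252/63, so s ≥ 5. First s ≥ 5 with gcd(s, 25) = 1 is s = 6. Thus k = 63·6 = 378.

378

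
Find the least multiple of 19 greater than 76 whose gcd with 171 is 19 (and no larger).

95

gcd(k, 171) = 19 forces 19 | k; write k = 19s. Then gcd(19s, 19·9) = 19·gcd(s, 9), so need gcd(s, 9) = 1.
19s > 76 gives s ≥ 5. The least s ≥ 5 coprime to 9 is 5, so k = 19·5 = 95.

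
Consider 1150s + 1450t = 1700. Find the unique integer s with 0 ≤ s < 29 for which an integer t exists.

4

gcd(1150, 1450) = 50 (Euclid: 1450 = 1·1150 + 300; 1150 = 3·300 + 250; 300 = 1·250 + 50; 250 = 5·50 + 0), and 50 | 1700.
Extended Euclid: 1150·(-5) + 1450·(4) = 50. Scale by 34: s₀ = -170.
General solution s = s₀ + 29k; reducing mod 29 gives s = 4 (and t = -2).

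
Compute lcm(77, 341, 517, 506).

77 = 7 · 11; 341 = 11 · 31; 517 = 11 · 47; 506 = 2 · 11 · 23
lcm takes max exponent of each prime: 2 · 7 · 11 · 23 · 31 · 47 = 5160694

5160694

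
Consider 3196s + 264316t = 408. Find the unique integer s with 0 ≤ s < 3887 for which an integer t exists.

gcd(3196, 264316) = 68 (Euclid: 264316 = 82·3196 + 2244; 3196 = 1·2244 + 952; 2244 = 2·952 + 340; 952 = 2·340 + 272; 340 = 1·272 + 68; 272 = 4·68 + 0), and 68 | 408.
Extended Euclid: 3196·(-827) + 264316·(10) = 68. Scale by 6: s₀ = -4962.
General solution s = s₀ + 3887k; reducing mod 3887 gives s = 2812 (and t = -34).

2812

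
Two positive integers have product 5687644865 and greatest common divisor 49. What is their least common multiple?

gcd·lcm = product, so lcm = 5687644865/49 = 116074385.

116074385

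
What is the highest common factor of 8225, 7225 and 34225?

25

gcd(8225, 7225): 8225 = 1·7225 + 1000; 7225 = 7·1000 + 225; 1000 = 4·225 + 100; 225 = 2·100 + 25; 100 = 4·25 + 0 → 25
gcd(25, 34225): 34225 = 1369·25 + 0 → 25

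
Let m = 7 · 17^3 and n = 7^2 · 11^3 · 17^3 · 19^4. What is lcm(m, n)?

41757578233987

max exponent per prime: 7^2 · 11^3 · 17^3 · 19^4 = 41757578233987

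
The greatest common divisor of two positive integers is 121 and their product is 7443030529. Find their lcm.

61512649

For any two positive integers, gcd × lcm equals their product. Hence lcm = 7443030529 / 121 = 61512649.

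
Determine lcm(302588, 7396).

302588 = 2² · 11 · 13 · 23²; 7396 = 2² · 43²
max exponents: 2² · 11 · 13 · 23² · 43² = 559485212

559485212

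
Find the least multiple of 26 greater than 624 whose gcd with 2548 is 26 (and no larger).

gcd(x, 2548) = 26 forces 26 | x; write x = 26s. Then gcd(26s, 26·98) = 26·gcd(s, 98), so need gcd(s, 98) = 1.
26s > 624 gives s ≥ 25. The least s ≥ 25 coprime to 98 is 25, so x = 26·25 = 650.

650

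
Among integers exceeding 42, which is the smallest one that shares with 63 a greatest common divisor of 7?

gcd(t, 63) = 7 forces 7 | t; write t = 7s. Then gcd(7s, 7·9) = 7·gcd(s, 9), so need gcd(s, 9) = 1.
7s > 42 gives s ≥ 7. The least s ≥ 7 coprime to 9 is 7, so t = 7·7 = 49.

49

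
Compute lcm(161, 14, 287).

lcm(161, 14) = 161·14/gcd = 2254/7 = 322
lcm(322, 287) = 322·287/gcd = 92414/7 = 13202

13202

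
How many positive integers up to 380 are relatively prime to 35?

Prime factors of 35: 5, 7. Count integers ≤ 380 divisible by none of them.
By inclusion–exclusion: 380 − ⌊380/5⌋ − ⌊380/7⌋ + ⌊380/35⌋ = 260.

260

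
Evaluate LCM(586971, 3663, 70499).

139190194143

lcm(586971, 3663) = 586971·3663/gcd = 2150074773/99 = 21717927
lcm(21717927, 70499) = 21717927·70499/gcd = 1531092135573/11 = 139190194143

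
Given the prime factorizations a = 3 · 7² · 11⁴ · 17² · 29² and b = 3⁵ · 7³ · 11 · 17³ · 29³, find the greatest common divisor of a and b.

min exponent per shared prime: 3 · 7² · 11 · 17² · 29² = 393010233

393010233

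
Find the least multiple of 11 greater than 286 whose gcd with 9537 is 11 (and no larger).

gcd(x, 9537) = 11 forces 11 | x; write x = 11s. Then gcd(11s, 11·867) = 11·gcd(s, 867), so need gcd(s, 867) = 1.
11s > 286 gives s ≥ 27. The least s ≥ 27 coprime to 867 is 28, so x = 11·28 = 308.

308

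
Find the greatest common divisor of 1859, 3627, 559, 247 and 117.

13

1859 = 11 · 13²; 3627 = 3² · 13 · 31; 559 = 13 · 43; 247 = 13 · 19; 117 = 3² · 13
gcd takes min exponent of each prime: 13 = 13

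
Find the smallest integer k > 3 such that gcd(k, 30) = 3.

9

Multiples of 3 above 3: 3·2, 3·3, … . Need the cofactor coprime to 30/3 = 10.
Checking s = 2, 3, … the first with gcd(s, 10) = 1 is s = 3, giving 9.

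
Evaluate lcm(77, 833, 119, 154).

77 = 7 · 11; 833 = 7² · 17; 119 = 7 · 17; 154 = 2 · 7 · 11
lcm takes max exponent of each prime: 2 · 7² · 11 · 17 = 18326

18326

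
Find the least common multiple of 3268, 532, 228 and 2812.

3268 = 2² · 19 · 43; 532 = 2² · 7 · 19; 228 = 2² · 3 · 19; 2812 = 2² · 19 · 37
lcm takes max exponent of each prime: 2² · 3 · 7 · 19 · 37 · 43 = 2539236

2539236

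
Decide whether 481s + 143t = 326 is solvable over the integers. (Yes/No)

By Bézout, 481s + 143t = 326 has integer solutions iff gcd(481, 143) | 326.
Euclid: 481 = 3·143 + 52; 143 = 2·52 + 39; 52 = 1·39 + 13; 39 = 3·13 + 0. gcd = 13; 326 mod 13 = 1. No.

No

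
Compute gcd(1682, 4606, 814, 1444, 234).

1682 = 2 · 29²; 4606 = 2 · 7² · 47; 814 = 2 · 11 · 37; 1444 = 2² · 19²; 234 = 2 · 3² · 13
gcd takes min exponent of each prime: 2 = 2

2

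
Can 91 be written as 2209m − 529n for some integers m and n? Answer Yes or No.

Yes

gcd(2209, 529): 2209 = 4·529 + 93; 529 = 5·93 + 64; 93 = 1·64 + 29; 64 = 2·29 + 6; 29 = 4·6 + 5; 6 = 1·5 + 1; 5 = 5·1 + 0 → 1
1 divides 91, so a solution exists.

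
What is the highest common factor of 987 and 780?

Euclid: 987 = 1·780 + 207; 780 = 3·207 + 159; 207 = 1·159 + 48; 159 = 3·48 + 15; 48 = 3·15 + 3; 15 = 5·3 + 0. Last nonzero remainder: 3.

3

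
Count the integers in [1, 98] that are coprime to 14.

42

Prime factors of 14: 2, 7. Count integers ≤ 98 divisible by none of them.
By inclusion–exclusion: 98 − ⌊98/2⌋ − ⌊98/7⌋ + ⌊98/14⌋ = 42.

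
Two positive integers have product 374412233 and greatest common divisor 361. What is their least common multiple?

1037153

For any two positive integers, gcd × lcm equals their product. Hence lcm = 374412233 / 361 = 1037153.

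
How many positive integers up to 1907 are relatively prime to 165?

925

Prime factors of 165: 3, 5, 11. Count integers ≤ 1907 divisible by none of them.
By inclusion–exclusion: 1907 − ⌊1907/3⌋ − ⌊1907/5⌋ − ⌊1907/11⌋ + ⌊1907/15⌋ + ⌊1907/33⌋ + ⌊1907/55⌋ − ⌊1907/165⌋ = 925.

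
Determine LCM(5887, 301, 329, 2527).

lcm(5887, 301) = 5887·301/gcd = 1771987/7 = 253141
lcm(253141, 329) = 253141·329/gcd = 83283389/7 = 11897627
lcm(11897627, 2527) = 11897627·2527/gcd = 30065303429/7 = 4295043347

4295043347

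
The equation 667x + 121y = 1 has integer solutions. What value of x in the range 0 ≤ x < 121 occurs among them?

41

Euclid: 667 = 5·121 + 62; 121 = 1·62 + 59; 62 = 1·59 + 3; 59 = 19·3 + 2; 3 = 1·2 + 1; 2 = 2·1 + 0 → gcd = 1; 1 = 1·1.
Back-substitution yields 667·(41) + 121·(-226) = 1, so one solution is x = 41·1 = 41, y = -226·1 = -226.
Solutions in x differ by 121/1 = 121; the one in [0, 121) is 41 mod 121 = 41.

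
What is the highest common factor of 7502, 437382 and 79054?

2

gcd(7502, 437382): 437382 = 58·7502 + 2266; 7502 = 3·2266 + 704; 2266 = 3·704 + 154; 704 = 4·154 + 88; 154 = 1·88 + 66; 88 = 1·66 + 22; 66 = 3·22 + 0 → 22
gcd(22, 79054): 79054 = 3593·22 + 8; 22 = 2·8 + 6; 8 = 1·6 + 2; 6 = 3·2 + 0 → 2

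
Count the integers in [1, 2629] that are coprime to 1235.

1839

1235 = 5·13·19. Inclusion–exclusion on these primes:
2629 − ⌊2629/5⌋ − ⌊2629/13⌋ − ⌊2629/19⌋ + ⌊2629/65⌋ + ⌊2629/95⌋ + ⌊2629/247⌋ − ⌊2629/1235⌋ = 1839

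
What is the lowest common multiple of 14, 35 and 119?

1190

14 = 2 · 7; 35 = 5 · 7; 119 = 7 · 17
lcm takes max exponent of each prime: 2 · 5 · 7 · 17 = 1190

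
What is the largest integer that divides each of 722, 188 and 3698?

722 = 2 · 19²; 188 = 2² · 47; 3698 = 2 · 43²
gcd takes min exponent of each prime: 2 = 2

2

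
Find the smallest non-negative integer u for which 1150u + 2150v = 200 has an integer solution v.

17

Reduce mod 2150: 1150u ≡ 200 (mod 2150). With g = gcd(1150, 2150) = 50 dividing 200, divide through: 23u ≡ 4 (mod 43).
Since gcd(23, 43) = 1, u ≡ 4·(23)⁻¹ ≡ 17 (mod 43). Smallest non-negative: 17.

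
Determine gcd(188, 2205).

1

Euclid: 2205 = 11·188 + 137; 188 = 1·137 + 51; 137 = 2·51 + 35; 51 = 1·35 + 16; 35 = 2·16 + 3; 16 = 5·3 + 1; 3 = 3·1 + 0. Last nonzero remainder: 1.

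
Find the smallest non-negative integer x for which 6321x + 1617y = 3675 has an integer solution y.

8

Reduce mod 1617: 6321x ≡ 3675 (mod 1617). With g = gcd(6321, 1617) = 147 dividing 3675, divide through: 43x ≡ 25 (mod 11).
Since gcd(43, 11) = 1, x ≡ 25·(43)⁻¹ ≡ 8 (mod 11). Smallest non-negative: 8.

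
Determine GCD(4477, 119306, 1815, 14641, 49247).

121

gcd(4477, 119306): 119306 = 26·4477 + 2904; 4477 = 1·2904 + 1573; 2904 = 1·1573 + 1331; 1573 = 1·1331 + 242; 1331 = 5·242 + 121; 242 = 2·121 + 0 → 121
gcd(121, 1815): 1815 = 15·121 + 0 → 121
gcd(121, 14641): 14641 = 121·121 + 0 → 121
gcd(121, 49247): 49247 = 407·121 + 0 → 121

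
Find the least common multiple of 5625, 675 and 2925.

5625 = 3² · 5⁴; 675 = 3³ · 5²; 2925 = 3² · 5² · 13
lcm takes max exponent of each prime: 3³ · 5⁴ · 13 = 219375

219375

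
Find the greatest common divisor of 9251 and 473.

11

9251 = 11 · 29²
473 = 11 · 43
Common: 11 = 11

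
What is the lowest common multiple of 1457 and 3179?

4631803

1457 = 31 · 47; 3179 = 11 · 17²
max exponents: 11 · 17² · 31 · 47 = 4631803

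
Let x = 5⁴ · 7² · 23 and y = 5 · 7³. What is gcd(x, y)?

245

min exponent per shared prime: 5 · 7² = 245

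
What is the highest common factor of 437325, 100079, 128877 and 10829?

119

gcd(437325, 100079): 437325 = 4·100079 + 37009; 100079 = 2·37009 + 26061; 37009 = 1·26061 + 10948; 26061 = 2·10948 + 4165; 10948 = 2·4165 + 2618; 4165 = 1·2618 + 1547; 2618 = 1·1547 + 1071; 1547 = 1·1071 + 476; 1071 = 2·476 + 119; 476 = 4·119 + 0 → 119
gcd(119, 128877): 128877 = 1083·119 + 0 → 119
gcd(119, 10829): 10829 = 91·119 + 0 → 119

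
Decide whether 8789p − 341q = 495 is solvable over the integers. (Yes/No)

gcd(8789, 341): 8789 = 25·341 + 264; 341 = 1·264 + 77; 264 = 3·77 + 33; 77 = 2·33 + 11; 33 = 3·11 + 0 → 11
11 divides 495, so a solution exists.

Yes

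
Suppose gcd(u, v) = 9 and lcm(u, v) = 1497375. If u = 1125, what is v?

11979

Using uv = gcd(u,v)·lcm(u,v) = 9·1497375 = 13476375, we get v = 13476375/1125 = 11979.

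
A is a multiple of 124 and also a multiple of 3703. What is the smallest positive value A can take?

459172

124 = 2² · 31; 3703 = 7 · 23²
max exponents: 2² · 7 · 23² · 31 = 459172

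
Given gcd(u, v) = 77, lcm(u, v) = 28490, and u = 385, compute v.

5698

Using uv = gcd(u,v)·lcm(u,v) = 77·28490 = 2193730, we get v = 2193730/385 = 5698.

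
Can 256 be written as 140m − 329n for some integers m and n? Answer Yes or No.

No

By Bézout, 140m − 329n = 256 has integer solutions iff gcd(140, 329) | 256.
Euclid: 329 = 2·140 + 49; 140 = 2·49 + 42; 49 = 1·42 + 7; 42 = 6·7 + 0. gcd = 7; 256 mod 7 = 4. No.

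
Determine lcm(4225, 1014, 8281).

4225 = 5² · 13²; 1014 = 2 · 3 · 13²; 8281 = 7² · 13²
lcm takes max exponent of each prime: 2 · 3 · 5² · 7² · 13² = 1242150

1242150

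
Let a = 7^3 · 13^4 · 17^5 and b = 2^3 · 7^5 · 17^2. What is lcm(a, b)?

max exponent per prime: 2^3 · 7^5 · 13^4 · 17^5 = 5452531750432312

5452531750432312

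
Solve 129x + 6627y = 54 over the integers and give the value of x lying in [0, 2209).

Reduce mod 6627: 129x ≡ 54 (mod 6627). With g = gcd(129, 6627) = 3 dividing 54, divide through: 43x ≡ 18 (mod 2209).
Since gcd(43, 2209) = 1, x ≡ 18·(43)⁻¹ ≡ 771 (mod 2209). Smallest non-negative: 771.

771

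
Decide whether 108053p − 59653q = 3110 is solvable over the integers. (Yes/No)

No

gcd(108053, 59653): 108053 = 1·59653 + 48400; 59653 = 1·48400 + 11253; 48400 = 4·11253 + 3388; 11253 = 3·3388 + 1089; 3388 = 3·1089 + 121; 1089 = 9·121 + 0 → 121
121 does not divide 3110, so a solution does not exist.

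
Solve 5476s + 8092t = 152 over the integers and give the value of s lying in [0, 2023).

433

Euclid: 8092 = 1·5476 + 2616; 5476 = 2·2616 + 244; 2616 = 10·244 + 176; 244 = 1·176 + 68; 176 = 2·68 + 40; 68 = 1·40 + 28; 40 = 1·28 + 12; 28 = 2·12 + 4; 12 = 3·4 + 0 → gcd = 4; 152 = 4·38.
Back-substitution yields 5476·(597) + 8092·(-404) = 4, so one solution is s = 597·38 = 22686, t = -404·38 = -15352.
Solutions in s differ by 8092/4 = 2023; the one in [0, 2023) is 22686 mod 2023 = 433.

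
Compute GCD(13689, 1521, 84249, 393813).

9

gcd(13689, 1521): 13689 = 9·1521 + 0 → 1521
gcd(1521, 84249): 84249 = 55·1521 + 594; 1521 = 2·594 + 333; 594 = 1·333 + 261; 333 = 1·261 + 72; 261 = 3·72 + 45; 72 = 1·45 + 27; 45 = 1·27 + 18; 27 = 1·18 + 9; 18 = 2·9 + 0 → 9
gcd(9, 393813): 393813 = 43757·9 + 0 → 9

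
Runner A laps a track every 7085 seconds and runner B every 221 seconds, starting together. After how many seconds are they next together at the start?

7085 = 5 · 13 · 109; 221 = 13 · 17
max exponents: 5 · 13 · 17 · 109 = 120445

120445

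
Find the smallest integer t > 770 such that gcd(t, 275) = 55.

gcd(t, 275) = 55 forces 55 | t; write t = 55s. Then gcd(55s, 55·5) = 55·gcd(s, 5), so need gcd(s, 5) = 1.
55s > 770 gives s ≥ 15. The least s ≥ 15 coprime to 5 is 16, so t = 55·16 = 880.

880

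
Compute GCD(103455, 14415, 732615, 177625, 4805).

5

103455 = 3² · 5 · 11² · 19; 14415 = 3 · 5 · 31²; 732615 = 3 · 5 · 13² · 17²; 177625 = 5³ · 7² · 29; 4805 = 5 · 31²
gcd takes min exponent of each prime: 5 = 5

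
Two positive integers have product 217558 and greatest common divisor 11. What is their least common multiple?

Since gcd(u,v)·lcm(u,v) = uv, lcm = 217558/11 = 19778.

19778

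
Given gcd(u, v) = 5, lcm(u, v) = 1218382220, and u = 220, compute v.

Using uv = gcd(u,v)·lcm(u,v) = 5·1218382220 = 6091911100, we get v = 6091911100/220 = 27690505.

27690505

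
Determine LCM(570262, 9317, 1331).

69001702

570262 = 2 · 7² · 11 · 23²; 9317 = 7 · 11³; 1331 = 11³
lcm takes max exponent of each prime: 2 · 7² · 11³ · 23² = 69001702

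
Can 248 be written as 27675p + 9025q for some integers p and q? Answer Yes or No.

By Bézout, 27675p + 9025q = 248 has integer solutions iff gcd(27675, 9025) | 248.
Euclid: 27675 = 3·9025 + 600; 9025 = 15·600 + 25; 600 = 24·25 + 0. gcd = 25; 248 mod 25 = 23. No.

No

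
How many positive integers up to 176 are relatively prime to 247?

154

247 = 13·19. Inclusion–exclusion on these primes:
176 − ⌊176/13⌋ − ⌊176/19⌋ + ⌊176/247⌋ = 154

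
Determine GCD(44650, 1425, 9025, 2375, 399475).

gcd(44650, 1425): 44650 = 31·1425 + 475; 1425 = 3·475 + 0 → 475
gcd(475, 9025): 9025 = 19·475 + 0 → 475
gcd(475, 2375): 2375 = 5·475 + 0 → 475
gcd(475, 399475): 399475 = 841·475 + 0 → 475

475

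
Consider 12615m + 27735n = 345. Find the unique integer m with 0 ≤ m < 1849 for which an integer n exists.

Reduce mod 27735: 12615m ≡ 345 (mod 27735). With g = gcd(12615, 27735) = 15 dividing 345, divide through: 841m ≡ 23 (mod 1849).
Since gcd(841, 1849) = 1, m ≡ 23·(841)⁻¹ ≡ 1583 (mod 1849). Smallest non-negative: 1583.

1583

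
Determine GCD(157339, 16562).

8281

Euclid: 157339 = 9·16562 + 8281; 16562 = 2·8281 + 0. Last nonzero remainder: 8281.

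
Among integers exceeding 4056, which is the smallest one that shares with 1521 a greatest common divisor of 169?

4225

1521 = 169·9. Any k with gcd(k, 1521) = 169 is a multiple of 169, say 169s, with s coprime to 9.
Need s > 4056/169, so s ≥ 25. First s ≥ 25 with gcd(s, 9) = 1 is s = 25. Thus k = 169·25 = 4225.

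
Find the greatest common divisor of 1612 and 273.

1612 = 2² · 13 · 31
273 = 3 · 7 · 13
Common: 13 = 13

13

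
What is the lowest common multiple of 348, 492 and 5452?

670596

lcm(348, 492) = 348·492/gcd = 171216/12 = 14268
lcm(14268, 5452) = 14268·5452/gcd = 77789136/116 = 670596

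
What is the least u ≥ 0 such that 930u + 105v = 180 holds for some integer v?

2

Reduce mod 105: 930u ≡ 180 (mod 105). With g = gcd(930, 105) = 15 dividing 180, divide through: 62u ≡ 12 (mod 7).
Since gcd(62, 7) = 1, u ≡ 12·(62)⁻¹ ≡ 2 (mod 7). Smallest non-negative: 2.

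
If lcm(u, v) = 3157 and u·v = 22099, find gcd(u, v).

gcd·lcm = product, so gcd = 22099/3157 = 7.

7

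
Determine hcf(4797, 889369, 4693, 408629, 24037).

gcd(4797, 889369): 889369 = 185·4797 + 1924; 4797 = 2·1924 + 949; 1924 = 2·949 + 26; 949 = 36·26 + 13; 26 = 2·13 + 0 → 13
gcd(13, 4693): 4693 = 361·13 + 0 → 13
gcd(13, 408629): 408629 = 31433·13 + 0 → 13
gcd(13, 24037): 24037 = 1849·13 + 0 → 13

13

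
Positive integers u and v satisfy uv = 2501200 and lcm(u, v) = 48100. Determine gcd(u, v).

gcd·lcm = product, so gcd = 2501200/48100 = 52.

52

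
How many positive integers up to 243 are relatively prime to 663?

663 = 3·13·17. Inclusion–exclusion on these primes:
243 − ⌊243/3⌋ − ⌊243/13⌋ − ⌊243/17⌋ + ⌊243/39⌋ + ⌊243/51⌋ + ⌊243/221⌋ − ⌊243/663⌋ = 141

141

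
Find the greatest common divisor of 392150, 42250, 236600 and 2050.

gcd(392150, 42250): 392150 = 9·42250 + 11900; 42250 = 3·11900 + 6550; 11900 = 1·6550 + 5350; 6550 = 1·5350 + 1200; 5350 = 4·1200 + 550; 1200 = 2·550 + 100; 550 = 5·100 + 50; 100 = 2·50 + 0 → 50
gcd(50, 236600): 236600 = 4732·50 + 0 → 50
gcd(50, 2050): 2050 = 41·50 + 0 → 50

50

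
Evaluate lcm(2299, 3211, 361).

7382089

2299 = 11² · 19; 3211 = 13² · 19; 361 = 19²
lcm takes max exponent of each prime: 11² · 13² · 19² = 7382089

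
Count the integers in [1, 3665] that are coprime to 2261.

2261 = 7·17·19. Inclusion–exclusion on these primes:
3665 − ⌊3665/7⌋ − ⌊3665/17⌋ − ⌊3665/19⌋ + ⌊3665/119⌋ + ⌊3665/133⌋ + ⌊3665/323⌋ − ⌊3665/2261⌋ = 2802

2802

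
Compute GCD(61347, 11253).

Euclid: 61347 = 5·11253 + 5082; 11253 = 2·5082 + 1089; 5082 = 4·1089 + 726; 1089 = 1·726 + 363; 726 = 2·363 + 0. Last nonzero remainder: 363.

363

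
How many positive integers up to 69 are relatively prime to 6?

6 = 2·3. Inclusion–exclusion on these primes:
69 − ⌊69/2⌋ − ⌊69/3⌋ + ⌊69/6⌋ = 23

23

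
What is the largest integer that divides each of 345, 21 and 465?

gcd(345, 21): 345 = 16·21 + 9; 21 = 2·9 + 3; 9 = 3·3 + 0 → 3
gcd(3, 465): 465 = 155·3 + 0 → 3

3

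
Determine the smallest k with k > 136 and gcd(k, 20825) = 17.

153

Multiples of 17 above 136: 17·9, 17·10, … . Need the cofactor coprime to 20825/17 = 1225.
Checking s = 9, 10, … the first with gcd(s, 1225) = 1 is s = 9, giving 153.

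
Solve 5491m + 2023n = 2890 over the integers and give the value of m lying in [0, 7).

2

gcd(5491, 2023) = 289 (Euclid: 5491 = 2·2023 + 1445; 2023 = 1·1445 + 578; 1445 = 2·578 + 289; 578 = 2·289 + 0), and 289 | 2890.
Extended Euclid: 5491·(3) + 2023·(-8) = 289. Scale by 10: m₀ = 30.
General solution m = m₀ + 7t; reducing mod 7 gives m = 2 (and n = -4).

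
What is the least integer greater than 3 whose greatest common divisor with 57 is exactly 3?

6

57 = 3·19. Any m with gcd(m, 57) = 3 is a multiple of 3, say 3s, with s coprime to 19.
Need s > 3/3, so s ≥ 2. First s ≥ 2 with gcd(s, 19) = 1 is s = 2. Thus m = 3·2 = 6.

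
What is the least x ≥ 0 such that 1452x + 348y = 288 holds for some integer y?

28

Reduce mod 348: 1452x ≡ 288 (mod 348). With g = gcd(1452, 348) = 12 dividing 288, divide through: 121x ≡ 24 (mod 29).
Since gcd(121, 29) = 1, x ≡ 24·(121)⁻¹ ≡ 28 (mod 29). Smallest non-negative: 28.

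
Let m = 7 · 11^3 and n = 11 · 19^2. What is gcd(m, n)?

11

min exponent per shared prime: 11 = 11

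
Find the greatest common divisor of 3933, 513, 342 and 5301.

171

gcd(3933, 513): 3933 = 7·513 + 342; 513 = 1·342 + 171; 342 = 2·171 + 0 → 171
gcd(171, 342): 342 = 2·171 + 0 → 171
gcd(171, 5301): 5301 = 31·171 + 0 → 171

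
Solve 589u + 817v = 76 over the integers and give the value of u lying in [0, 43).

14

Reduce mod 817: 589u ≡ 76 (mod 817). With g = gcd(589, 817) = 19 dividing 76, divide through: 31u ≡ 4 (mod 43).
Since gcd(31, 43) = 1, u ≡ 4·(31)⁻¹ ≡ 14 (mod 43). Smallest non-negative: 14.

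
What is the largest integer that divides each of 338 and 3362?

2

Euclid: 3362 = 9·338 + 320; 338 = 1·320 + 18; 320 = 17·18 + 14; 18 = 1·14 + 4; 14 = 3·4 + 2; 4 = 2·2 + 0. Last nonzero remainder: 2.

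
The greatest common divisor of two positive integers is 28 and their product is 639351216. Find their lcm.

gcd·lcm = product, so lcm = 639351216/28 = 22833972.

22833972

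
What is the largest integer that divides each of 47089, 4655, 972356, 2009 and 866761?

49

47089 = 7² · 31²; 4655 = 5 · 7² · 19; 972356 = 2² · 7² · 11² · 41; 2009 = 7² · 41; 866761 = 7⁴ · 19²
gcd takes min exponent of each prime: 7² = 49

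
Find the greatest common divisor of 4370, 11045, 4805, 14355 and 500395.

gcd(4370, 11045): 11045 = 2·4370 + 2305; 4370 = 1·2305 + 2065; 2305 = 1·2065 + 240; 2065 = 8·240 + 145; 240 = 1·145 + 95; 145 = 1·95 + 50; 95 = 1·50 + 45; 50 = 1·45 + 5; 45 = 9·5 + 0 → 5
gcd(5, 4805): 4805 = 961·5 + 0 → 5
gcd(5, 14355): 14355 = 2871·5 + 0 → 5
gcd(5, 500395): 500395 = 100079·5 + 0 → 5

5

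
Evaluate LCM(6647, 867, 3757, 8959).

6647 = 17² · 23; 867 = 3 · 17²; 3757 = 13 · 17²; 8959 = 17² · 31
lcm takes max exponent of each prime: 3 · 13 · 17² · 23 · 31 = 8036223

8036223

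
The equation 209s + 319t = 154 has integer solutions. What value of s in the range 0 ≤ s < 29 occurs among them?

gcd(209, 319) = 11 (Euclid: 319 = 1·209 + 110; 209 = 1·110 + 99; 110 = 1·99 + 11; 99 = 9·11 + 0), and 11 | 154.
Extended Euclid: 209·(-3) + 319·(2) = 11. Scale by 14: s₀ = -42.
General solution s = s₀ + 29k; reducing mod 29 gives s = 16 (and t = -10).

16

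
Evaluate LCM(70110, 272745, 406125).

70110 = 2 · 3² · 5 · 19 · 41; 272745 = 3² · 5 · 11 · 19 · 29; 406125 = 3² · 5³ · 19²
lcm takes max exponent of each prime: 2 · 3² · 5³ · 11 · 19² · 29 · 41 = 10623417750

10623417750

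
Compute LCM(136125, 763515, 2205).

113172010875

136125 = 3² · 5³ · 11²; 763515 = 3² · 5 · 19² · 47; 2205 = 3² · 5 · 7²
lcm takes max exponent of each prime: 3² · 5³ · 7² · 11² · 19² · 47 = 113172010875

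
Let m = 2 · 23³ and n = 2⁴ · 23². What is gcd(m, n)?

min exponent per shared prime: 2 · 23² = 1058

1058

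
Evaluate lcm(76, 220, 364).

380380

lcm(76, 220) = 76·220/gcd = 16720/4 = 4180
lcm(4180, 364) = 4180·364/gcd = 1521520/4 = 380380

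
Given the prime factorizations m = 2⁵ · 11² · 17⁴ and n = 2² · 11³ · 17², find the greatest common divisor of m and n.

139876

min exponent per shared prime: 2² · 11² · 17² = 139876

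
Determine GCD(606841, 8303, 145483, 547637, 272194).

361

gcd(606841, 8303): 606841 = 73·8303 + 722; 8303 = 11·722 + 361; 722 = 2·361 + 0 → 361
gcd(361, 145483): 145483 = 403·361 + 0 → 361
gcd(361, 547637): 547637 = 1517·361 + 0 → 361
gcd(361, 272194): 272194 = 754·361 + 0 → 361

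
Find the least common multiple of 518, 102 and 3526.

lcm(518, 102) = 518·102/gcd = 52836/2 = 26418
lcm(26418, 3526) = 26418·3526/gcd = 93149868/2 = 46574934

46574934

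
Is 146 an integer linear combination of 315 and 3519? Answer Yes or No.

gcd(315, 3519): 3519 = 11·315 + 54; 315 = 5·54 + 45; 54 = 1·45 + 9; 45 = 5·9 + 0 → 9
9 does not divide 146, so a solution does not exist.

No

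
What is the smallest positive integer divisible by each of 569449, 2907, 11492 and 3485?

569449 = 17 · 19 · 41 · 43; 2907 = 3² · 17 · 19; 11492 = 2² · 13² · 17; 3485 = 5 · 17 · 41
lcm takes max exponent of each prime: 2² · 3² · 5 · 13² · 17 · 19 · 41 · 43 = 17322638580

17322638580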